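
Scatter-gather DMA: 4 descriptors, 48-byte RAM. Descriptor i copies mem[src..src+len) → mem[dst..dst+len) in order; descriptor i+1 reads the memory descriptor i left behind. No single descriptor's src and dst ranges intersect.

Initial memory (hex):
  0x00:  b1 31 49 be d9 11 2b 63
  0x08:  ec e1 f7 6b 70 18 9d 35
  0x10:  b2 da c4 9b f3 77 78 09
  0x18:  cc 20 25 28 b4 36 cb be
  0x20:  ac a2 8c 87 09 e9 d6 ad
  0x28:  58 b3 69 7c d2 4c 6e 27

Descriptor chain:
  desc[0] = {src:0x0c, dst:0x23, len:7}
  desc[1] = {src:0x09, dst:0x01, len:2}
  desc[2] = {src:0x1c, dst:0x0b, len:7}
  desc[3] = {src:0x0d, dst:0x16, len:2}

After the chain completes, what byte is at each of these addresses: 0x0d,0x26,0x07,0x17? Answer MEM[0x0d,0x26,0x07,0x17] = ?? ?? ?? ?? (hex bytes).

MEM[0x0d,0x26,0x07,0x17] = cb 35 63 be

  after D0: wrote 7B at 0x23 = 70189d35b2dac4
  after D1: wrote 2B at 0x01 = e1f7
  after D2: wrote 7B at 0x0b = b436cbbeaca28c
  after D3: wrote 2B at 0x16 = cbbe
query mem[0x0d]=0xcb, mem[0x26]=0x35, mem[0x07]=0x63, mem[0x17]=0xbe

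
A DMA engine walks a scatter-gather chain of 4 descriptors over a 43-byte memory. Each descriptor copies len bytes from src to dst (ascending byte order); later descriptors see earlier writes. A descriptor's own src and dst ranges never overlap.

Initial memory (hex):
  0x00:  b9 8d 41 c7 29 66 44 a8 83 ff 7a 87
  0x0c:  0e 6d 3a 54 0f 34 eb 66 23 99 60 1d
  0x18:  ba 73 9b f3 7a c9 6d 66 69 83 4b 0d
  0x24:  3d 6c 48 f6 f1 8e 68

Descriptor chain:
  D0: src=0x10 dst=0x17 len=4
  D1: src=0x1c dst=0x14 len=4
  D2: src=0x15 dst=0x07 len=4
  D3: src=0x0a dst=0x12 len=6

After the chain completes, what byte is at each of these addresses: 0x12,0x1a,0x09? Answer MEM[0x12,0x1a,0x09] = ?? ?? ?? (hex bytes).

[0] 0x10->0x17 len=4 : 0f 34 eb 66
[1] 0x1c->0x14 len=4 : 7a c9 6d 66
[2] 0x15->0x07 len=4 : c9 6d 66 34
[3] 0x0a->0x12 len=6 : 34 87 0e 6d 3a 54
query mem[0x12]=0x34, mem[0x1a]=0x66, mem[0x09]=0x66

MEM[0x12,0x1a,0x09] = 34 66 66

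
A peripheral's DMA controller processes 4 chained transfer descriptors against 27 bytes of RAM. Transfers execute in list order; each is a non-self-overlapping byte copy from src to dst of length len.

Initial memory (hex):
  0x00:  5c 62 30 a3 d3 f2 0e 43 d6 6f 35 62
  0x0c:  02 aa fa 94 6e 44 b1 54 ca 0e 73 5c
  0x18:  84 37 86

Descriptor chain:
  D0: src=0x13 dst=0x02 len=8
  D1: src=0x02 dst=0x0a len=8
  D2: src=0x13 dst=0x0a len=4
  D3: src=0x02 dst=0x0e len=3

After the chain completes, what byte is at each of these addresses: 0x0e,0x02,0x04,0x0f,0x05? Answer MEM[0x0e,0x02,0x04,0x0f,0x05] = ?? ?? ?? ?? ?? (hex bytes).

MEM[0x0e,0x02,0x04,0x0f,0x05] = 54 54 0e ca 73

#0 dst[0x02+8] := {0x54,0xca,0x0e,0x73,0x5c,0x84,0x37,0x86}
#1 dst[0x0a+8] := {0x54,0xca,0x0e,0x73,0x5c,0x84,0x37,0x86}
#2 dst[0x0a+4] := {0x54,0xca,0x0e,0x73}
#3 dst[0x0e+3] := {0x54,0xca,0x0e}
query mem[0x0e]=0x54, mem[0x02]=0x54, mem[0x04]=0x0e, mem[0x0f]=0xca, mem[0x05]=0x73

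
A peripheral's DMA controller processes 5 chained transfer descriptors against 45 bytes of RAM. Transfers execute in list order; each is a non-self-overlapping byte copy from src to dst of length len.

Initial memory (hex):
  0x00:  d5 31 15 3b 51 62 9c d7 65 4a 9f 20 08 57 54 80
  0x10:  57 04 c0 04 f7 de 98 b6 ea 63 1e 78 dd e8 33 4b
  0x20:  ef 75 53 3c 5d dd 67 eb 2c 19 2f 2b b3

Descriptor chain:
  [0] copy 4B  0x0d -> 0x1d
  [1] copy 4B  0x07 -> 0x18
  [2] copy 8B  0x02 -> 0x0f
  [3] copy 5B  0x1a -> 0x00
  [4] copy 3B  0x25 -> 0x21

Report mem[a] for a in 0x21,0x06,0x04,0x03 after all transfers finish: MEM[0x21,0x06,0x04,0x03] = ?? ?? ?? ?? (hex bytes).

MEM[0x21,0x06,0x04,0x03] = dd 9c 54 57

#0 dst[0x1d+4] := {0x57,0x54,0x80,0x57}
#1 dst[0x18+4] := {0xd7,0x65,0x4a,0x9f}
#2 dst[0x0f+8] := {0x15,0x3b,0x51,0x62,0x9c,0xd7,0x65,0x4a}
#3 dst[0x00+5] := {0x4a,0x9f,0xdd,0x57,0x54}
#4 dst[0x21+3] := {0xdd,0x67,0xeb}
query mem[0x21]=0xdd, mem[0x06]=0x9c, mem[0x04]=0x54, mem[0x03]=0x57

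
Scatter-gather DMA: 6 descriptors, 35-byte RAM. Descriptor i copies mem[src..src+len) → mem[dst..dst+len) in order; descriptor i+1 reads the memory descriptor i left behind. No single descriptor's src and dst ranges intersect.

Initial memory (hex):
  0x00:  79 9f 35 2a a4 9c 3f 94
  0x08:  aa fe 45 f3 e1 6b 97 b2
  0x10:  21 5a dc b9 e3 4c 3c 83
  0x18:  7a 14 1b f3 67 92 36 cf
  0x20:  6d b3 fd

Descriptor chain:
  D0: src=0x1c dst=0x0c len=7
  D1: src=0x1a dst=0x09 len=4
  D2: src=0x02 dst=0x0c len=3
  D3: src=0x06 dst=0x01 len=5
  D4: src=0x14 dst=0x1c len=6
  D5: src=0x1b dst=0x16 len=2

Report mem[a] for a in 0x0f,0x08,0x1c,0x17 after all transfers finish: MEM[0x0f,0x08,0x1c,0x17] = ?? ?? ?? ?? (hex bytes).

MEM[0x0f,0x08,0x1c,0x17] = cf aa e3 e3

  after D0: wrote 7B at 0x0c = 679236cf6db3fd
  after D1: wrote 4B at 0x09 = 1bf36792
  after D2: wrote 3B at 0x0c = 352aa4
  after D3: wrote 5B at 0x01 = 3f94aa1bf3
  after D4: wrote 6B at 0x1c = e34c3c837a14
  after D5: wrote 2B at 0x16 = f3e3
query mem[0x0f]=0xcf, mem[0x08]=0xaa, mem[0x1c]=0xe3, mem[0x17]=0xe3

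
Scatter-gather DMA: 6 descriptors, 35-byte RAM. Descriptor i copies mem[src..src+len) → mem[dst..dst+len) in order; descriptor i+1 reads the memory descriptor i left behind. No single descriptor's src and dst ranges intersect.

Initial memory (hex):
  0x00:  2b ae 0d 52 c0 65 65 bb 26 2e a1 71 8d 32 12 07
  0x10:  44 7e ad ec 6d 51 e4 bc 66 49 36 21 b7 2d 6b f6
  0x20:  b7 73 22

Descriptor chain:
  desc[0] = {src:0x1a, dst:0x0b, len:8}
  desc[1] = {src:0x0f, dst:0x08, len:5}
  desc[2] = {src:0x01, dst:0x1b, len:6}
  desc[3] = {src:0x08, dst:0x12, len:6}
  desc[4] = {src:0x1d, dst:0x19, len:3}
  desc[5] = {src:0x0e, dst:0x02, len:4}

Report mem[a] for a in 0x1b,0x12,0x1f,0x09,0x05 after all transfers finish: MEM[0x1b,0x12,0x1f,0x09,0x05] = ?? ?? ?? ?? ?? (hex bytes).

[0] 0x1a->0x0b len=8 : 36 21 b7 2d 6b f6 b7 73
[1] 0x0f->0x08 len=5 : 6b f6 b7 73 ec
[2] 0x01->0x1b len=6 : ae 0d 52 c0 65 65
[3] 0x08->0x12 len=6 : 6b f6 b7 73 ec b7
[4] 0x1d->0x19 len=3 : 52 c0 65
[5] 0x0e->0x02 len=4 : 2d 6b f6 b7
query mem[0x1b]=0x65, mem[0x12]=0x6b, mem[0x1f]=0x65, mem[0x09]=0xf6, mem[0x05]=0xb7

MEM[0x1b,0x12,0x1f,0x09,0x05] = 65 6b 65 f6 b7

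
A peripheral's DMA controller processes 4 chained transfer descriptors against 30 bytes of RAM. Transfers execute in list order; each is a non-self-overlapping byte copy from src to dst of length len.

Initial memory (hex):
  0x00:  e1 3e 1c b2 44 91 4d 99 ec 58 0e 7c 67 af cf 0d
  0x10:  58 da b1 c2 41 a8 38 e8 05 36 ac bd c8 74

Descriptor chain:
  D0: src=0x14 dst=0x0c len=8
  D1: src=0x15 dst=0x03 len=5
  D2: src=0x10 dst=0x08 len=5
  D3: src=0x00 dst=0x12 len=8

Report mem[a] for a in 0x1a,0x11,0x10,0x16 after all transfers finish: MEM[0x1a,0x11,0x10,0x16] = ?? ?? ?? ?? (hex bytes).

MEM[0x1a,0x11,0x10,0x16] = ac 36 05 38

  after D0: wrote 8B at 0x0c = 41a838e80536acbd
  after D1: wrote 5B at 0x03 = a838e80536
  after D2: wrote 5B at 0x08 = 0536acbd41
  after D3: wrote 8B at 0x12 = e13e1ca838e80536
query mem[0x1a]=0xac, mem[0x11]=0x36, mem[0x10]=0x05, mem[0x16]=0x38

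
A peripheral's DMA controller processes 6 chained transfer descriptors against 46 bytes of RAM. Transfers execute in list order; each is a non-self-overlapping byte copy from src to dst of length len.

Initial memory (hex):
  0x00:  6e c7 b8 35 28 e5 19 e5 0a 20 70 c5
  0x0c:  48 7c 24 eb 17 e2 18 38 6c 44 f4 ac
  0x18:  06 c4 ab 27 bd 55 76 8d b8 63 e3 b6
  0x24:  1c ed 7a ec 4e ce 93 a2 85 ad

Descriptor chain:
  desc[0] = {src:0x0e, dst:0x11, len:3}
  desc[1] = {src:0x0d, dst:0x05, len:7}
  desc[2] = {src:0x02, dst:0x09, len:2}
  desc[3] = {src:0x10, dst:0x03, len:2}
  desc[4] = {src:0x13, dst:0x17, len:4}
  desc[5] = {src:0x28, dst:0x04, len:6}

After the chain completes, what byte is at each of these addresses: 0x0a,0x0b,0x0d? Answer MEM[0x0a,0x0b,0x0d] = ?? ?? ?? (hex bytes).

MEM[0x0a,0x0b,0x0d] = 35 17 7c

[0] 0x0e->0x11 len=3 : 24 eb 17
[1] 0x0d->0x05 len=7 : 7c 24 eb 17 24 eb 17
[2] 0x02->0x09 len=2 : b8 35
[3] 0x10->0x03 len=2 : 17 24
[4] 0x13->0x17 len=4 : 17 6c 44 f4
[5] 0x28->0x04 len=6 : 4e ce 93 a2 85 ad
query mem[0x0a]=0x35, mem[0x0b]=0x17, mem[0x0d]=0x7c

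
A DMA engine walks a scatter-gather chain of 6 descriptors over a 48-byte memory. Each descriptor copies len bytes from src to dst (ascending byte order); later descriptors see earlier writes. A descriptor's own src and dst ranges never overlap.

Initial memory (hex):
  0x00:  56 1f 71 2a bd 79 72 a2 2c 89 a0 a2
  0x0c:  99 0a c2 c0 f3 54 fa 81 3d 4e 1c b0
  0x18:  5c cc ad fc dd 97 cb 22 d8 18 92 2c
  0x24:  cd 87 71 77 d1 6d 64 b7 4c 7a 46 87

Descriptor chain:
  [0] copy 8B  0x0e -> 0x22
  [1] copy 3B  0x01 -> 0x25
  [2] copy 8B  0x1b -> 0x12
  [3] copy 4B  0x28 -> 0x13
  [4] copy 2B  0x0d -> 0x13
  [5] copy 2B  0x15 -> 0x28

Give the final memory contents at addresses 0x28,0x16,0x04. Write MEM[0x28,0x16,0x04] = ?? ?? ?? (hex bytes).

MEM[0x28,0x16,0x04] = 64 b7 bd

  after D0: wrote 8B at 0x22 = c2c0f354fa813d4e
  after D1: wrote 3B at 0x25 = 1f712a
  after D2: wrote 8B at 0x12 = fcdd97cb22d818c2
  after D3: wrote 4B at 0x13 = 3d4e64b7
  after D4: wrote 2B at 0x13 = 0ac2
  after D5: wrote 2B at 0x28 = 64b7
query mem[0x28]=0x64, mem[0x16]=0xb7, mem[0x04]=0xbd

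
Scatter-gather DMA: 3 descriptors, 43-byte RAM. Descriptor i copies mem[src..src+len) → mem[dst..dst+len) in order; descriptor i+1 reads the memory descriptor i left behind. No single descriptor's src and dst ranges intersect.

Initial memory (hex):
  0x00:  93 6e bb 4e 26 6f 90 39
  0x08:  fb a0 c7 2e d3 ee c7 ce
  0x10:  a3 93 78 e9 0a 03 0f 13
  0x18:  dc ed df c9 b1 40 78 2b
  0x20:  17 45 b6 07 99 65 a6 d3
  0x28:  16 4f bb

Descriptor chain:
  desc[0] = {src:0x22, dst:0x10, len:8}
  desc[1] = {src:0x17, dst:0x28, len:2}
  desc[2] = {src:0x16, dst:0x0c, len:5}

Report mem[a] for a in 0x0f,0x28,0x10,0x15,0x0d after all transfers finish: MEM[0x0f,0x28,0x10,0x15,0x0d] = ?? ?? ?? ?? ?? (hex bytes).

  after D0: wrote 8B at 0x10 = b6079965a6d3164f
  after D1: wrote 2B at 0x28 = 4fdc
  after D2: wrote 5B at 0x0c = 164fdceddf
query mem[0x0f]=0xed, mem[0x28]=0x4f, mem[0x10]=0xdf, mem[0x15]=0xd3, mem[0x0d]=0x4f

MEM[0x0f,0x28,0x10,0x15,0x0d] = ed 4f df d3 4f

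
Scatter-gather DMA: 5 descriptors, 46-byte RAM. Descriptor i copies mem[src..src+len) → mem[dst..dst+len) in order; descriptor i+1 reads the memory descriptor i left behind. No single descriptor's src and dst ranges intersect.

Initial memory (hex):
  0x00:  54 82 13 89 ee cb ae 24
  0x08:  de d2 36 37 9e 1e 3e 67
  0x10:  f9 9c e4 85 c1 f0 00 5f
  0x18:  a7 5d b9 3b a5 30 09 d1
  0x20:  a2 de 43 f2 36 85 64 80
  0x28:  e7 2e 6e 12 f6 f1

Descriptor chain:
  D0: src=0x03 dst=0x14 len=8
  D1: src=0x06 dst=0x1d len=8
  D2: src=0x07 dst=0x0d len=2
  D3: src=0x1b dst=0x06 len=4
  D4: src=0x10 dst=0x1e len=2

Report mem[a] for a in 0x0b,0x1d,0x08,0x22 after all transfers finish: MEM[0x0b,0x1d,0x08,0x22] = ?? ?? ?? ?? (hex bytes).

MEM[0x0b,0x1d,0x08,0x22] = 37 ae ae 37

  after D0: wrote 8B at 0x14 = 89eecbae24ded236
  after D1: wrote 8B at 0x1d = ae24ded236379e1e
  after D2: wrote 2B at 0x0d = 24de
  after D3: wrote 4B at 0x06 = 36a5ae24
  after D4: wrote 2B at 0x1e = f99c
query mem[0x0b]=0x37, mem[0x1d]=0xae, mem[0x08]=0xae, mem[0x22]=0x37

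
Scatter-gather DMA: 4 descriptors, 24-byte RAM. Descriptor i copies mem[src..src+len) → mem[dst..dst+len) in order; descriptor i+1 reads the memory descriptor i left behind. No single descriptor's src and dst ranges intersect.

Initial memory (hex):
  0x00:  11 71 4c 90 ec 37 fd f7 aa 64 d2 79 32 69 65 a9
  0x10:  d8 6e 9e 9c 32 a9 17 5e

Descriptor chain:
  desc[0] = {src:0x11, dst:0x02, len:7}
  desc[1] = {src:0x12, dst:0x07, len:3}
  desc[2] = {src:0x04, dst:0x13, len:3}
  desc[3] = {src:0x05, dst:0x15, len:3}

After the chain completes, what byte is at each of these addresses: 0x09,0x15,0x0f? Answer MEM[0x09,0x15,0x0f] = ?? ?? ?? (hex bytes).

MEM[0x09,0x15,0x0f] = 32 32 a9

#0 dst[0x02+7] := {0x6e,0x9e,0x9c,0x32,0xa9,0x17,0x5e}
#1 dst[0x07+3] := {0x9e,0x9c,0x32}
#2 dst[0x13+3] := {0x9c,0x32,0xa9}
#3 dst[0x15+3] := {0x32,0xa9,0x9e}
query mem[0x09]=0x32, mem[0x15]=0x32, mem[0x0f]=0xa9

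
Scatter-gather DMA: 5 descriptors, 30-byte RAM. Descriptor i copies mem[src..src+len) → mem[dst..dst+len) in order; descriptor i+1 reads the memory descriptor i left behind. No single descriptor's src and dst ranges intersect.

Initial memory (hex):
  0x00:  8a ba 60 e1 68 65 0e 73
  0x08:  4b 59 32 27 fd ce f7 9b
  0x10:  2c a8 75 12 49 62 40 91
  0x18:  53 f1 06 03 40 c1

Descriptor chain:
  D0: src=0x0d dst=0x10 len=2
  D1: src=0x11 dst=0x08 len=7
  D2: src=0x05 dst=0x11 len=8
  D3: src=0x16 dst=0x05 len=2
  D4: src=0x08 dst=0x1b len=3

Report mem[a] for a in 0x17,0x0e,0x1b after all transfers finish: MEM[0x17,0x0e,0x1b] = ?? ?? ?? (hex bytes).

  after D0: wrote 2B at 0x10 = cef7
  after D1: wrote 7B at 0x08 = f7751249624091
  after D2: wrote 8B at 0x11 = 650e73f775124962
  after D3: wrote 2B at 0x05 = 1249
  after D4: wrote 3B at 0x1b = f77512
query mem[0x17]=0x49, mem[0x0e]=0x91, mem[0x1b]=0xf7

MEM[0x17,0x0e,0x1b] = 49 91 f7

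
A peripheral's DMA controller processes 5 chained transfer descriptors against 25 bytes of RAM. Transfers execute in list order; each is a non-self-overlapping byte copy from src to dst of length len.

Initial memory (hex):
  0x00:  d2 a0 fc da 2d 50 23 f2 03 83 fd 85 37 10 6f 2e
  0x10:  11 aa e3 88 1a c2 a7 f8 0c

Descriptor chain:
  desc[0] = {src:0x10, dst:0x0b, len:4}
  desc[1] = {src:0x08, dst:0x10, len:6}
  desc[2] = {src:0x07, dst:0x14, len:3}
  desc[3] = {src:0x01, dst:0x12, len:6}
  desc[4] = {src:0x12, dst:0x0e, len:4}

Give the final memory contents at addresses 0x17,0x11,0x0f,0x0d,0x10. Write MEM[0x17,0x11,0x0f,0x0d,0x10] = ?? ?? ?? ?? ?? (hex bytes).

MEM[0x17,0x11,0x0f,0x0d,0x10] = 23 2d fc e3 da

  after D0: wrote 4B at 0x0b = 11aae388
  after D1: wrote 6B at 0x10 = 0383fd11aae3
  after D2: wrote 3B at 0x14 = f20383
  after D3: wrote 6B at 0x12 = a0fcda2d5023
  after D4: wrote 4B at 0x0e = a0fcda2d
query mem[0x17]=0x23, mem[0x11]=0x2d, mem[0x0f]=0xfc, mem[0x0d]=0xe3, mem[0x10]=0xda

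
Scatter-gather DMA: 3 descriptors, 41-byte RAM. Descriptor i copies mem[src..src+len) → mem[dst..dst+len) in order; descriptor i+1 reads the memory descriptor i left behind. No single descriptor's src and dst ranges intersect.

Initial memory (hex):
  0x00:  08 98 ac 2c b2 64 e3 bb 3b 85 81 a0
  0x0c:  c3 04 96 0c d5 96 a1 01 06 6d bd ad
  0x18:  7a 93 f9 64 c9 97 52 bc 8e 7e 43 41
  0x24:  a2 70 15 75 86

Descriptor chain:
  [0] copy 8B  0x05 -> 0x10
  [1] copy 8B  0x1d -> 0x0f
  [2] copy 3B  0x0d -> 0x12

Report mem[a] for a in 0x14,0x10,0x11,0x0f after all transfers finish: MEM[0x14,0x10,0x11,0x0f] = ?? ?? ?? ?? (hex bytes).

  after D0: wrote 8B at 0x10 = 64e3bb3b8581a0c3
  after D1: wrote 8B at 0x0f = 9752bc8e7e4341a2
  after D2: wrote 3B at 0x12 = 049697
query mem[0x14]=0x97, mem[0x10]=0x52, mem[0x11]=0xbc, mem[0x0f]=0x97

MEM[0x14,0x10,0x11,0x0f] = 97 52 bc 97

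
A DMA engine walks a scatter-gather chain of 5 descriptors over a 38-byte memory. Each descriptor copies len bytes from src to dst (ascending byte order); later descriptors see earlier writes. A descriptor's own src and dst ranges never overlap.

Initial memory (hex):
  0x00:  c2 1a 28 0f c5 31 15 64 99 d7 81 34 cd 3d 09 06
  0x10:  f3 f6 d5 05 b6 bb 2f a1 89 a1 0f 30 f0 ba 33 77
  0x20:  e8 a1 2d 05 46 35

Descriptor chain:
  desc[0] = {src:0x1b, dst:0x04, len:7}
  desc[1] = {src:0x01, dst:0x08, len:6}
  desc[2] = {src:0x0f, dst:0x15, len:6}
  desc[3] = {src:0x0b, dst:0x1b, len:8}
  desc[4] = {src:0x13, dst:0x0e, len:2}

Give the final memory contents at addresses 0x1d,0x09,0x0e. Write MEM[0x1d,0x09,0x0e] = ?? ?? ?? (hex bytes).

MEM[0x1d,0x09,0x0e] = ba 28 05

[0] 0x1b->0x04 len=7 : 30 f0 ba 33 77 e8 a1
[1] 0x01->0x08 len=6 : 1a 28 0f 30 f0 ba
[2] 0x0f->0x15 len=6 : 06 f3 f6 d5 05 b6
[3] 0x0b->0x1b len=8 : 30 f0 ba 09 06 f3 f6 d5
[4] 0x13->0x0e len=2 : 05 b6
query mem[0x1d]=0xba, mem[0x09]=0x28, mem[0x0e]=0x05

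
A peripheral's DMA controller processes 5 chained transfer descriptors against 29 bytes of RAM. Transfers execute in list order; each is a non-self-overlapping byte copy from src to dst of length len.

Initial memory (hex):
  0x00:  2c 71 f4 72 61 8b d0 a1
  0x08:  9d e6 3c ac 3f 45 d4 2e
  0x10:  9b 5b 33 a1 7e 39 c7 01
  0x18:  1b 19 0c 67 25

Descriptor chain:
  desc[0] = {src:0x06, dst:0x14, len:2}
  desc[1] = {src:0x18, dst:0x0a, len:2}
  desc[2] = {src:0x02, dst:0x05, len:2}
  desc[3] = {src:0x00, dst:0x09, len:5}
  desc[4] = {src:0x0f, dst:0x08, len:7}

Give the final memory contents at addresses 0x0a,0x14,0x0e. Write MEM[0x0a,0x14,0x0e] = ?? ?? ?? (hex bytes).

#0 dst[0x14+2] := {0xd0,0xa1}
#1 dst[0x0a+2] := {0x1b,0x19}
#2 dst[0x05+2] := {0xf4,0x72}
#3 dst[0x09+5] := {0x2c,0x71,0xf4,0x72,0x61}
#4 dst[0x08+7] := {0x2e,0x9b,0x5b,0x33,0xa1,0xd0,0xa1}
query mem[0x0a]=0x5b, mem[0x14]=0xd0, mem[0x0e]=0xa1

MEM[0x0a,0x14,0x0e] = 5b d0 a1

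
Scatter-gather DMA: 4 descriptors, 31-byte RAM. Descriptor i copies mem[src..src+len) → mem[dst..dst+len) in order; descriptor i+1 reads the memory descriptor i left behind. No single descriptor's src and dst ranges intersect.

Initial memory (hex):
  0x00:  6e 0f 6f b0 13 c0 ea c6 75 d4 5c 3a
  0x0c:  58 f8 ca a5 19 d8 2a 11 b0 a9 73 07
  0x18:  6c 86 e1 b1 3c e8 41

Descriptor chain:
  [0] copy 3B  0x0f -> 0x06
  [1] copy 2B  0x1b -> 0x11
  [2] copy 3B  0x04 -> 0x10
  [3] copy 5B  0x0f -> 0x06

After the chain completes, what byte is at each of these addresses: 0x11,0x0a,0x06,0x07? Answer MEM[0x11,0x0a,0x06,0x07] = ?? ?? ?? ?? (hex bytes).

#0 dst[0x06+3] := {0xa5,0x19,0xd8}
#1 dst[0x11+2] := {0xb1,0x3c}
#2 dst[0x10+3] := {0x13,0xc0,0xa5}
#3 dst[0x06+5] := {0xa5,0x13,0xc0,0xa5,0x11}
query mem[0x11]=0xc0, mem[0x0a]=0x11, mem[0x06]=0xa5, mem[0x07]=0x13

MEM[0x11,0x0a,0x06,0x07] = c0 11 a5 13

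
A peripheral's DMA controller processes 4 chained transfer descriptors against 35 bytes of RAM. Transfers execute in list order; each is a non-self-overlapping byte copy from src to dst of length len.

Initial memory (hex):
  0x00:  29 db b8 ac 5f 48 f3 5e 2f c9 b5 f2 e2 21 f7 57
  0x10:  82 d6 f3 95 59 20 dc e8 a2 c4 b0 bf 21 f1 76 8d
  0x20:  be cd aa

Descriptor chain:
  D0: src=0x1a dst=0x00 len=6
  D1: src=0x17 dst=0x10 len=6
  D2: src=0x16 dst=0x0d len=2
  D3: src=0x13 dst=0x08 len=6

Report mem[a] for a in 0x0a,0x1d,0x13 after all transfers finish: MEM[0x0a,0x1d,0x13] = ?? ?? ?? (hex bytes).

MEM[0x0a,0x1d,0x13] = 21 f1 b0

  after D0: wrote 6B at 0x00 = b0bf21f1768d
  after D1: wrote 6B at 0x10 = e8a2c4b0bf21
  after D2: wrote 2B at 0x0d = dce8
  after D3: wrote 6B at 0x08 = b0bf21dce8a2
query mem[0x0a]=0x21, mem[0x1d]=0xf1, mem[0x13]=0xb0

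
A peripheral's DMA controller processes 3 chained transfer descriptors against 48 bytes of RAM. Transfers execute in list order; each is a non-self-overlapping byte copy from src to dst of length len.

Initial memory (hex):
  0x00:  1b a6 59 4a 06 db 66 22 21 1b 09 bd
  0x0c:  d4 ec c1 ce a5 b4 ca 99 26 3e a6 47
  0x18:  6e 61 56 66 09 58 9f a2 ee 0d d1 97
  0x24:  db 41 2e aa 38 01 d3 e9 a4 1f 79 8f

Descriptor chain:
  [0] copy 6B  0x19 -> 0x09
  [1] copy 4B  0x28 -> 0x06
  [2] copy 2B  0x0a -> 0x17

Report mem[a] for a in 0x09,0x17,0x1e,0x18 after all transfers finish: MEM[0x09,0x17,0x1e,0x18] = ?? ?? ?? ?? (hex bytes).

[0] 0x19->0x09 len=6 : 61 56 66 09 58 9f
[1] 0x28->0x06 len=4 : 38 01 d3 e9
[2] 0x0a->0x17 len=2 : 56 66
query mem[0x09]=0xe9, mem[0x17]=0x56, mem[0x1e]=0x9f, mem[0x18]=0x66

MEM[0x09,0x17,0x1e,0x18] = e9 56 9f 66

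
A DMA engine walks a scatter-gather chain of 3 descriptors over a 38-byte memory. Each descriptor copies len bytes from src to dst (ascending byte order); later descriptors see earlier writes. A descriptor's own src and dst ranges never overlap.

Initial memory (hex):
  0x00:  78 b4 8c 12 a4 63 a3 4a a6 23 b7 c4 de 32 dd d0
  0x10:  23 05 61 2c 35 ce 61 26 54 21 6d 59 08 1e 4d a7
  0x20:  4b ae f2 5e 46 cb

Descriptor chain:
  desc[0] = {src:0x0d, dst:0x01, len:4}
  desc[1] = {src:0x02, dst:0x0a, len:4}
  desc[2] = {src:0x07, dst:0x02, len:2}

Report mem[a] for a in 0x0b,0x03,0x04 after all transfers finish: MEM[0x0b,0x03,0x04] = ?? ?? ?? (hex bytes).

MEM[0x0b,0x03,0x04] = d0 a6 23

D0: mem[0x01..0x04] <- [32 dd d0 23]
D1: mem[0x0a..0x0d] <- [dd d0 23 63]
D2: mem[0x02..0x03] <- [4a a6]
query mem[0x0b]=0xd0, mem[0x03]=0xa6, mem[0x04]=0x23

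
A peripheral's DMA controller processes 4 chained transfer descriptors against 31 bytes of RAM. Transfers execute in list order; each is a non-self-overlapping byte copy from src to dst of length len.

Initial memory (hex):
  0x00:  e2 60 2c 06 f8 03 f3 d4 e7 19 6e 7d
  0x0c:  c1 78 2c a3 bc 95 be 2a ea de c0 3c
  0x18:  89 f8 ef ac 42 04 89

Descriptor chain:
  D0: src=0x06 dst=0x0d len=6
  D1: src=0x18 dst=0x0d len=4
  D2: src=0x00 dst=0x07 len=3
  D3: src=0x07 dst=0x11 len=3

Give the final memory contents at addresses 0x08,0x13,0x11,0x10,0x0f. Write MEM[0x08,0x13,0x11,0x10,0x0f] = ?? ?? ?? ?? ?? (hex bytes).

#0 dst[0x0d+6] := {0xf3,0xd4,0xe7,0x19,0x6e,0x7d}
#1 dst[0x0d+4] := {0x89,0xf8,0xef,0xac}
#2 dst[0x07+3] := {0xe2,0x60,0x2c}
#3 dst[0x11+3] := {0xe2,0x60,0x2c}
query mem[0x08]=0x60, mem[0x13]=0x2c, mem[0x11]=0xe2, mem[0x10]=0xac, mem[0x0f]=0xef

MEM[0x08,0x13,0x11,0x10,0x0f] = 60 2c e2 ac ef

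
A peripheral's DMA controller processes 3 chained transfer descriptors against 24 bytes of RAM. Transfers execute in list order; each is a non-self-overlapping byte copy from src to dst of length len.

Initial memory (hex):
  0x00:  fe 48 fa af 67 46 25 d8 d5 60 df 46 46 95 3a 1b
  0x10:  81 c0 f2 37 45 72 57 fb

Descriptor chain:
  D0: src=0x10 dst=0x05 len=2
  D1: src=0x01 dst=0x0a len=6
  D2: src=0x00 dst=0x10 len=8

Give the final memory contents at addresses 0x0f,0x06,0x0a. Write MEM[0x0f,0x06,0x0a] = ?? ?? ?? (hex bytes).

D0: mem[0x05..0x06] <- [81 c0]
D1: mem[0x0a..0x0f] <- [48 fa af 67 81 c0]
D2: mem[0x10..0x17] <- [fe 48 fa af 67 81 c0 d8]
query mem[0x0f]=0xc0, mem[0x06]=0xc0, mem[0x0a]=0x48

MEM[0x0f,0x06,0x0a] = c0 c0 48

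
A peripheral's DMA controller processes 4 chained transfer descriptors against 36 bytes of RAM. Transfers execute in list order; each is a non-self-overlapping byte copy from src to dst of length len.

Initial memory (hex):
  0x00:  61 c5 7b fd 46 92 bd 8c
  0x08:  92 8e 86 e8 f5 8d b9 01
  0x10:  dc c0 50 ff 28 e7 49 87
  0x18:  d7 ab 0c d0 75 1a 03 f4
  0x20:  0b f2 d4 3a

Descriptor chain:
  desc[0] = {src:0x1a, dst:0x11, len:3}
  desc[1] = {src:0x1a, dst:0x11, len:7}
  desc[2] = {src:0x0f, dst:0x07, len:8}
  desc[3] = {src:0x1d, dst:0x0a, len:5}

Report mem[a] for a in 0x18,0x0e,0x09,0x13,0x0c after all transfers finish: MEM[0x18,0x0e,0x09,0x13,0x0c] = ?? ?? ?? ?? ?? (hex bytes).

[0] 0x1a->0x11 len=3 : 0c d0 75
[1] 0x1a->0x11 len=7 : 0c d0 75 1a 03 f4 0b
[2] 0x0f->0x07 len=8 : 01 dc 0c d0 75 1a 03 f4
[3] 0x1d->0x0a len=5 : 1a 03 f4 0b f2
query mem[0x18]=0xd7, mem[0x0e]=0xf2, mem[0x09]=0x0c, mem[0x13]=0x75, mem[0x0c]=0xf4

MEM[0x18,0x0e,0x09,0x13,0x0c] = d7 f2 0c 75 f4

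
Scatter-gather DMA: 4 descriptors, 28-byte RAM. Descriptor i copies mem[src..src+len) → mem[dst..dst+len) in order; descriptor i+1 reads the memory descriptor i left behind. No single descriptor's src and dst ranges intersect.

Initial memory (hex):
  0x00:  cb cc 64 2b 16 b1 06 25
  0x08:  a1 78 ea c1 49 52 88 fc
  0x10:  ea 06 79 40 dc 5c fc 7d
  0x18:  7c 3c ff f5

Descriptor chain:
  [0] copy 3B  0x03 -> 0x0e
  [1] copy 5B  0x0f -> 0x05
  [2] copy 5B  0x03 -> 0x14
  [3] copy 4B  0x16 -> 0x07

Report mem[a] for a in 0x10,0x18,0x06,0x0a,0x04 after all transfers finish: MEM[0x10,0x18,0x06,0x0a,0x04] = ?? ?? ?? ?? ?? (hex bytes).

[0] 0x03->0x0e len=3 : 2b 16 b1
[1] 0x0f->0x05 len=5 : 16 b1 06 79 40
[2] 0x03->0x14 len=5 : 2b 16 16 b1 06
[3] 0x16->0x07 len=4 : 16 b1 06 3c
query mem[0x10]=0xb1, mem[0x18]=0x06, mem[0x06]=0xb1, mem[0x0a]=0x3c, mem[0x04]=0x16

MEM[0x10,0x18,0x06,0x0a,0x04] = b1 06 b1 3c 16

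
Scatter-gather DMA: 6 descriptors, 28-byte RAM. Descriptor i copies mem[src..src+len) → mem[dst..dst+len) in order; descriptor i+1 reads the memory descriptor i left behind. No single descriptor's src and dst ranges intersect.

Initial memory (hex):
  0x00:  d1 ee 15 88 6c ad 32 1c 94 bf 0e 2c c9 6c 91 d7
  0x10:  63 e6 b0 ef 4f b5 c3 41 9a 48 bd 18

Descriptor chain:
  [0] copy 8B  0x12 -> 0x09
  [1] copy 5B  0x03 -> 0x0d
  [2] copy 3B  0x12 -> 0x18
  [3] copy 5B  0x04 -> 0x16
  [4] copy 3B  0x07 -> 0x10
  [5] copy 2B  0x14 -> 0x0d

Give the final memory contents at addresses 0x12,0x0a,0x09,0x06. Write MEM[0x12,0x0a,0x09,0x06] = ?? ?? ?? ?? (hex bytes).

MEM[0x12,0x0a,0x09,0x06] = b0 ef b0 32

#0 dst[0x09+8] := {0xb0,0xef,0x4f,0xb5,0xc3,0x41,0x9a,0x48}
#1 dst[0x0d+5] := {0x88,0x6c,0xad,0x32,0x1c}
#2 dst[0x18+3] := {0xb0,0xef,0x4f}
#3 dst[0x16+5] := {0x6c,0xad,0x32,0x1c,0x94}
#4 dst[0x10+3] := {0x1c,0x94,0xb0}
#5 dst[0x0d+2] := {0x4f,0xb5}
query mem[0x12]=0xb0, mem[0x0a]=0xef, mem[0x09]=0xb0, mem[0x06]=0x32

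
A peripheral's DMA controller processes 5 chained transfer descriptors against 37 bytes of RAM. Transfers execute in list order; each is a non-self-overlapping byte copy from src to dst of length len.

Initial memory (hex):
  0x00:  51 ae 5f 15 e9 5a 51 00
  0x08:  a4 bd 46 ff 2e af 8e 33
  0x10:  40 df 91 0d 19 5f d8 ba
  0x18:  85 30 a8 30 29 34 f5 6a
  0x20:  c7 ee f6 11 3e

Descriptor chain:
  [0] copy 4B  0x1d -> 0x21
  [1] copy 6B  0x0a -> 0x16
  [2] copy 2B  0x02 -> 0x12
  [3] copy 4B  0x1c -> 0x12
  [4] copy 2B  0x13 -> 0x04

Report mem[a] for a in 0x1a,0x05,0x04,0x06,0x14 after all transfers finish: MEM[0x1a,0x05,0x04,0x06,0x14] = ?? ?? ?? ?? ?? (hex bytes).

[0] 0x1d->0x21 len=4 : 34 f5 6a c7
[1] 0x0a->0x16 len=6 : 46 ff 2e af 8e 33
[2] 0x02->0x12 len=2 : 5f 15
[3] 0x1c->0x12 len=4 : 29 34 f5 6a
[4] 0x13->0x04 len=2 : 34 f5
query mem[0x1a]=0x8e, mem[0x05]=0xf5, mem[0x04]=0x34, mem[0x06]=0x51, mem[0x14]=0xf5

MEM[0x1a,0x05,0x04,0x06,0x14] = 8e f5 34 51 f5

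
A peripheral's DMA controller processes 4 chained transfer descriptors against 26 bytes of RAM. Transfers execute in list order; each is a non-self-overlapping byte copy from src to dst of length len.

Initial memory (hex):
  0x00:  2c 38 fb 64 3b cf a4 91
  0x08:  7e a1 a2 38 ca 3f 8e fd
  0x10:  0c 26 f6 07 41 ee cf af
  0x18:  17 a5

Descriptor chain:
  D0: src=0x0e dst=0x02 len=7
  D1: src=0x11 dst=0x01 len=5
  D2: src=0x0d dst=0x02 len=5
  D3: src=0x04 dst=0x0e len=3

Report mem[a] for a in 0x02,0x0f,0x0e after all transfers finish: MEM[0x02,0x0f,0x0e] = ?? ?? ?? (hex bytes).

  after D0: wrote 7B at 0x02 = 8efd0c26f60741
  after D1: wrote 5B at 0x01 = 26f60741ee
  after D2: wrote 5B at 0x02 = 3f8efd0c26
  after D3: wrote 3B at 0x0e = fd0c26
query mem[0x02]=0x3f, mem[0x0f]=0x0c, mem[0x0e]=0xfd

MEM[0x02,0x0f,0x0e] = 3f 0c fd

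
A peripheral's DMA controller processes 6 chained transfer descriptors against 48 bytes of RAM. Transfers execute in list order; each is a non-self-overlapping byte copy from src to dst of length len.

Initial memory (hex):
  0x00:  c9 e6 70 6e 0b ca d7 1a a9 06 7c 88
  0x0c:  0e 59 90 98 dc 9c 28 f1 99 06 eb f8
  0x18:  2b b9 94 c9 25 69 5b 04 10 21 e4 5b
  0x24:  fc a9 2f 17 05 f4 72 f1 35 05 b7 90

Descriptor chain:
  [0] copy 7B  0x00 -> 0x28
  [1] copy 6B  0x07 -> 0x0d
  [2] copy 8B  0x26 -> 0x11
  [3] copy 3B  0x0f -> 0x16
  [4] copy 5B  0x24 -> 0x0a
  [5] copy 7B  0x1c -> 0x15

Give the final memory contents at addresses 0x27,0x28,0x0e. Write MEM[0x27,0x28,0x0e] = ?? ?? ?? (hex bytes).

MEM[0x27,0x28,0x0e] = 17 c9 c9

#0 dst[0x28+7] := {0xc9,0xe6,0x70,0x6e,0x0b,0xca,0xd7}
#1 dst[0x0d+6] := {0x1a,0xa9,0x06,0x7c,0x88,0x0e}
#2 dst[0x11+8] := {0x2f,0x17,0xc9,0xe6,0x70,0x6e,0x0b,0xca}
#3 dst[0x16+3] := {0x06,0x7c,0x2f}
#4 dst[0x0a+5] := {0xfc,0xa9,0x2f,0x17,0xc9}
#5 dst[0x15+7] := {0x25,0x69,0x5b,0x04,0x10,0x21,0xe4}
query mem[0x27]=0x17, mem[0x28]=0xc9, mem[0x0e]=0xc9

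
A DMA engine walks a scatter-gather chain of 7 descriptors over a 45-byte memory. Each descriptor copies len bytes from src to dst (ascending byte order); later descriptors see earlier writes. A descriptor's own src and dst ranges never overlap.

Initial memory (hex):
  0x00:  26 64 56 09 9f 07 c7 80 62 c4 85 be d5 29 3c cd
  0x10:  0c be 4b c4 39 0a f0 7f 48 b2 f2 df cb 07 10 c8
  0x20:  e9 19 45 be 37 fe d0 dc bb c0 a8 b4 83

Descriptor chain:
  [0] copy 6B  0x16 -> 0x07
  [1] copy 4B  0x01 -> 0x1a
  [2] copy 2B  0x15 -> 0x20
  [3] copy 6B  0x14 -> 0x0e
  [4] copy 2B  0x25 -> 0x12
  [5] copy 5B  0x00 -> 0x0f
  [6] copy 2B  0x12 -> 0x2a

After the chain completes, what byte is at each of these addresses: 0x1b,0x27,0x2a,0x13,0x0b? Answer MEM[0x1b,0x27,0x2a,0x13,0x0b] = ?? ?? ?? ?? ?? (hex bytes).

MEM[0x1b,0x27,0x2a,0x13,0x0b] = 56 dc 09 9f f2

  after D0: wrote 6B at 0x07 = f07f48b2f2df
  after D1: wrote 4B at 0x1a = 6456099f
  after D2: wrote 2B at 0x20 = 0af0
  after D3: wrote 6B at 0x0e = 390af07f48b2
  after D4: wrote 2B at 0x12 = fed0
  after D5: wrote 5B at 0x0f = 266456099f
  after D6: wrote 2B at 0x2a = 099f
query mem[0x1b]=0x56, mem[0x27]=0xdc, mem[0x2a]=0x09, mem[0x13]=0x9f, mem[0x0b]=0xf2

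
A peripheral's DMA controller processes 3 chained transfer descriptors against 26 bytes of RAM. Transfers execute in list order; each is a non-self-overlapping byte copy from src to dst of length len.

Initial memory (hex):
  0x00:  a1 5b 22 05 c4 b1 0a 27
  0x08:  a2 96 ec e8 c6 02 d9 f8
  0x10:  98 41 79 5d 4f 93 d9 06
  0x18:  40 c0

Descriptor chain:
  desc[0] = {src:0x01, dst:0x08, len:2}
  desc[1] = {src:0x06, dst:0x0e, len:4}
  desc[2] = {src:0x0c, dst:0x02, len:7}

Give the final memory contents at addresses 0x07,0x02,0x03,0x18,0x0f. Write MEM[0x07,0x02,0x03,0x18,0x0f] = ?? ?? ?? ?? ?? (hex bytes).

D0: mem[0x08..0x09] <- [5b 22]
D1: mem[0x0e..0x11] <- [0a 27 5b 22]
D2: mem[0x02..0x08] <- [c6 02 0a 27 5b 22 79]
query mem[0x07]=0x22, mem[0x02]=0xc6, mem[0x03]=0x02, mem[0x18]=0x40, mem[0x0f]=0x27

MEM[0x07,0x02,0x03,0x18,0x0f] = 22 c6 02 40 27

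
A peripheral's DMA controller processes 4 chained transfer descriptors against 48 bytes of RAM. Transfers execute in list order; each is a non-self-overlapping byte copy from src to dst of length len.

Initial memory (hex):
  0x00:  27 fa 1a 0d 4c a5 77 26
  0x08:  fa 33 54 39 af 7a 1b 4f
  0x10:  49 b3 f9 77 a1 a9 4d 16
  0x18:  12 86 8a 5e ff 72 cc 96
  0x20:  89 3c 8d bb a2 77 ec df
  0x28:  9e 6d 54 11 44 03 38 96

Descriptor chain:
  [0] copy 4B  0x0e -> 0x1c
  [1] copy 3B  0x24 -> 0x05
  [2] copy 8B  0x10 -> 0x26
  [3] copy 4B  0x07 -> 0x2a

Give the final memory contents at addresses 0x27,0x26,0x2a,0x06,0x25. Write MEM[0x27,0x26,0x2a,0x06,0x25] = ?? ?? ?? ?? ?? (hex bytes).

MEM[0x27,0x26,0x2a,0x06,0x25] = b3 49 ec 77 77

#0 dst[0x1c+4] := {0x1b,0x4f,0x49,0xb3}
#1 dst[0x05+3] := {0xa2,0x77,0xec}
#2 dst[0x26+8] := {0x49,0xb3,0xf9,0x77,0xa1,0xa9,0x4d,0x16}
#3 dst[0x2a+4] := {0xec,0xfa,0x33,0x54}
query mem[0x27]=0xb3, mem[0x26]=0x49, mem[0x2a]=0xec, mem[0x06]=0x77, mem[0x25]=0x77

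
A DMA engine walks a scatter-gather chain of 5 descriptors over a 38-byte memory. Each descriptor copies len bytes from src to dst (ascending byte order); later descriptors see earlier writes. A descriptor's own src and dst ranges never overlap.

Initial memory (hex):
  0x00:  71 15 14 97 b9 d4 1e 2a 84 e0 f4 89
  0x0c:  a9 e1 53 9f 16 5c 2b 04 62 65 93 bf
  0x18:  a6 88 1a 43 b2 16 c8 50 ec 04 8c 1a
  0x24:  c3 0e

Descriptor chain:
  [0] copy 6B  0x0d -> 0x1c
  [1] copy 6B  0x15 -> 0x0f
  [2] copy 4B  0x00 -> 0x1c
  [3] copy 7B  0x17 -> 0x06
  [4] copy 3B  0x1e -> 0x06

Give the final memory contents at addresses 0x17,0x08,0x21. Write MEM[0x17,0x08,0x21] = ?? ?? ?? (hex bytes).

MEM[0x17,0x08,0x21] = bf 5c 2b

[0] 0x0d->0x1c len=6 : e1 53 9f 16 5c 2b
[1] 0x15->0x0f len=6 : 65 93 bf a6 88 1a
[2] 0x00->0x1c len=4 : 71 15 14 97
[3] 0x17->0x06 len=7 : bf a6 88 1a 43 71 15
[4] 0x1e->0x06 len=3 : 14 97 5c
query mem[0x17]=0xbf, mem[0x08]=0x5c, mem[0x21]=0x2b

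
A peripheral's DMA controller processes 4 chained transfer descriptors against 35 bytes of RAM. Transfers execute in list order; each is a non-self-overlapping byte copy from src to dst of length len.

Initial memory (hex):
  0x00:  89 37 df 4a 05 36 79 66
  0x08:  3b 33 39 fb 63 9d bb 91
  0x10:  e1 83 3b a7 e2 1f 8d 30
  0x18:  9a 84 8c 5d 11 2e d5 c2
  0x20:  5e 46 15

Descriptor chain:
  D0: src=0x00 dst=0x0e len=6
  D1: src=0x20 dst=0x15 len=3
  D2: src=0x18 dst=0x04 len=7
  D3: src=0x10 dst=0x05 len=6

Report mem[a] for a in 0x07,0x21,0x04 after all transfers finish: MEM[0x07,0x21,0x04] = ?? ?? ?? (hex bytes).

[0] 0x00->0x0e len=6 : 89 37 df 4a 05 36
[1] 0x20->0x15 len=3 : 5e 46 15
[2] 0x18->0x04 len=7 : 9a 84 8c 5d 11 2e d5
[3] 0x10->0x05 len=6 : df 4a 05 36 e2 5e
query mem[0x07]=0x05, mem[0x21]=0x46, mem[0x04]=0x9a

MEM[0x07,0x21,0x04] = 05 46 9a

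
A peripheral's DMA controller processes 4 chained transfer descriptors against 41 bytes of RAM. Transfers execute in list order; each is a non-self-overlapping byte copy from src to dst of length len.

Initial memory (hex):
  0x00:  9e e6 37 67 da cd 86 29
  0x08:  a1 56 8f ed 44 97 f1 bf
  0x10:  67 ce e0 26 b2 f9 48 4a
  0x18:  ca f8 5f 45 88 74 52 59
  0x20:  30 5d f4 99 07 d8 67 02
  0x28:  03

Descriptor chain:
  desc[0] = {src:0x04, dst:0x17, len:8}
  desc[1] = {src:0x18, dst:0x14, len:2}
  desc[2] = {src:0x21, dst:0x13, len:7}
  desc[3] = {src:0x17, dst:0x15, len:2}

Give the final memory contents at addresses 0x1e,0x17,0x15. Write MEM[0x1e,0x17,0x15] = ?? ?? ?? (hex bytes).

MEM[0x1e,0x17,0x15] = ed d8 d8

#0 dst[0x17+8] := {0xda,0xcd,0x86,0x29,0xa1,0x56,0x8f,0xed}
#1 dst[0x14+2] := {0xcd,0x86}
#2 dst[0x13+7] := {0x5d,0xf4,0x99,0x07,0xd8,0x67,0x02}
#3 dst[0x15+2] := {0xd8,0x67}
query mem[0x1e]=0xed, mem[0x17]=0xd8, mem[0x15]=0xd8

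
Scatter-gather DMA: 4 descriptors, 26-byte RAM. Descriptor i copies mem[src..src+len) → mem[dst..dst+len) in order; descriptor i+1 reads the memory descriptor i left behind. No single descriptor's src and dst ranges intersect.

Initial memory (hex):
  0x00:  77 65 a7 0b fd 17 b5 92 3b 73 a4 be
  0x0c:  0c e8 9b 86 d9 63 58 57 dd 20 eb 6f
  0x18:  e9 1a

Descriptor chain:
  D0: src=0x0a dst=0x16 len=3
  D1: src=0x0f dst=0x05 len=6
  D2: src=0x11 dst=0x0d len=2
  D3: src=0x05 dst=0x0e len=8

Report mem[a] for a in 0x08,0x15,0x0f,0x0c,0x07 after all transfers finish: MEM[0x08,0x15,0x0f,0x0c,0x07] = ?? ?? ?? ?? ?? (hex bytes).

#0 dst[0x16+3] := {0xa4,0xbe,0x0c}
#1 dst[0x05+6] := {0x86,0xd9,0x63,0x58,0x57,0xdd}
#2 dst[0x0d+2] := {0x63,0x58}
#3 dst[0x0e+8] := {0x86,0xd9,0x63,0x58,0x57,0xdd,0xbe,0x0c}
query mem[0x08]=0x58, mem[0x15]=0x0c, mem[0x0f]=0xd9, mem[0x0c]=0x0c, mem[0x07]=0x63

MEM[0x08,0x15,0x0f,0x0c,0x07] = 58 0c d9 0c 63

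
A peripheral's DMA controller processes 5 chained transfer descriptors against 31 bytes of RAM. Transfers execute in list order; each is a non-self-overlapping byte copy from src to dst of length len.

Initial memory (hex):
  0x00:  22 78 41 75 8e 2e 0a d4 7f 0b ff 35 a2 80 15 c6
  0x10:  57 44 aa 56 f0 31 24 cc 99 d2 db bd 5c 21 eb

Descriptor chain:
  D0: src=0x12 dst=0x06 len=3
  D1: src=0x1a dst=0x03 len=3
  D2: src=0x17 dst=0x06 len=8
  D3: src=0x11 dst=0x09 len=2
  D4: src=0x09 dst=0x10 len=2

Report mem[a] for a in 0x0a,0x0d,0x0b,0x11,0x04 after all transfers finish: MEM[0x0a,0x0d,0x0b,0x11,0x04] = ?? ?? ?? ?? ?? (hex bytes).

MEM[0x0a,0x0d,0x0b,0x11,0x04] = aa eb 5c aa bd

D0: mem[0x06..0x08] <- [aa 56 f0]
D1: mem[0x03..0x05] <- [db bd 5c]
D2: mem[0x06..0x0d] <- [cc 99 d2 db bd 5c 21 eb]
D3: mem[0x09..0x0a] <- [44 aa]
D4: mem[0x10..0x11] <- [44 aa]
query mem[0x0a]=0xaa, mem[0x0d]=0xeb, mem[0x0b]=0x5c, mem[0x11]=0xaa, mem[0x04]=0xbd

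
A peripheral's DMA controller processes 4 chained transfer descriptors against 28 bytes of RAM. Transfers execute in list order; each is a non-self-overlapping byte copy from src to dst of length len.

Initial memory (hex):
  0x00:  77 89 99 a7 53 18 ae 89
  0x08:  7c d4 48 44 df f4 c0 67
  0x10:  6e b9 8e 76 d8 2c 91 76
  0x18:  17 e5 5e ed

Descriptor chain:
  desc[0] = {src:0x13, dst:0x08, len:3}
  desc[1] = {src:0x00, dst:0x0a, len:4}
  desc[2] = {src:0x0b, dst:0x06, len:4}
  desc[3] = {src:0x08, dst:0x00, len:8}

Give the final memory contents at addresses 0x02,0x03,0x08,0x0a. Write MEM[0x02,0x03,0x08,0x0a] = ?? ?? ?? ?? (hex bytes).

#0 dst[0x08+3] := {0x76,0xd8,0x2c}
#1 dst[0x0a+4] := {0x77,0x89,0x99,0xa7}
#2 dst[0x06+4] := {0x89,0x99,0xa7,0xc0}
#3 dst[0x00+8] := {0xa7,0xc0,0x77,0x89,0x99,0xa7,0xc0,0x67}
query mem[0x02]=0x77, mem[0x03]=0x89, mem[0x08]=0xa7, mem[0x0a]=0x77

MEM[0x02,0x03,0x08,0x0a] = 77 89 a7 77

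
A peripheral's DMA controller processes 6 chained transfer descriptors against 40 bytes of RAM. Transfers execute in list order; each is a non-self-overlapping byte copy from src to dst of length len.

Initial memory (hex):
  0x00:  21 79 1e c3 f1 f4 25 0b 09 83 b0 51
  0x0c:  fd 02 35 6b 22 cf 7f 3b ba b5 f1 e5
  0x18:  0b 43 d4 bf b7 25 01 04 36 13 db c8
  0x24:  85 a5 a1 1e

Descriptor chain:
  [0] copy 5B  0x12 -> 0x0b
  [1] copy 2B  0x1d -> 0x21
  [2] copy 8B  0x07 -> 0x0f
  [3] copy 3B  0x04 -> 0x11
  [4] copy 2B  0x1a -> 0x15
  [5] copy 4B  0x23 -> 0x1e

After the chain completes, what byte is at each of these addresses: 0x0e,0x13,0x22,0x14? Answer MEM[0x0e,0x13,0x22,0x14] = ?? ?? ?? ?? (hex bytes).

#0 dst[0x0b+5] := {0x7f,0x3b,0xba,0xb5,0xf1}
#1 dst[0x21+2] := {0x25,0x01}
#2 dst[0x0f+8] := {0x0b,0x09,0x83,0xb0,0x7f,0x3b,0xba,0xb5}
#3 dst[0x11+3] := {0xf1,0xf4,0x25}
#4 dst[0x15+2] := {0xd4,0xbf}
#5 dst[0x1e+4] := {0xc8,0x85,0xa5,0xa1}
query mem[0x0e]=0xb5, mem[0x13]=0x25, mem[0x22]=0x01, mem[0x14]=0x3b

MEM[0x0e,0x13,0x22,0x14] = b5 25 01 3b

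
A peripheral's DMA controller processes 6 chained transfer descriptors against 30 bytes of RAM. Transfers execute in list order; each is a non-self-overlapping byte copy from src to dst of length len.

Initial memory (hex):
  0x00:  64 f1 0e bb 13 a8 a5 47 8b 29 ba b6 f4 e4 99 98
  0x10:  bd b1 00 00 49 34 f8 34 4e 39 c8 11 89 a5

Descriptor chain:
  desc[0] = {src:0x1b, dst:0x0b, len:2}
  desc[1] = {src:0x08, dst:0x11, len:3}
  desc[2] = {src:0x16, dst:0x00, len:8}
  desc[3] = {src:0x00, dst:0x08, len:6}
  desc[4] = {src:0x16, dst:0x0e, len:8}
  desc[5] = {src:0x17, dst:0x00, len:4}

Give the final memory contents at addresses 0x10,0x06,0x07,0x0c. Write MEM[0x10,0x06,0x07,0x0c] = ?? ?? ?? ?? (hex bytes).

MEM[0x10,0x06,0x07,0x0c] = 4e 89 a5 c8

D0: mem[0x0b..0x0c] <- [11 89]
D1: mem[0x11..0x13] <- [8b 29 ba]
D2: mem[0x00..0x07] <- [f8 34 4e 39 c8 11 89 a5]
D3: mem[0x08..0x0d] <- [f8 34 4e 39 c8 11]
D4: mem[0x0e..0x15] <- [f8 34 4e 39 c8 11 89 a5]
D5: mem[0x00..0x03] <- [34 4e 39 c8]
query mem[0x10]=0x4e, mem[0x06]=0x89, mem[0x07]=0xa5, mem[0x0c]=0xc8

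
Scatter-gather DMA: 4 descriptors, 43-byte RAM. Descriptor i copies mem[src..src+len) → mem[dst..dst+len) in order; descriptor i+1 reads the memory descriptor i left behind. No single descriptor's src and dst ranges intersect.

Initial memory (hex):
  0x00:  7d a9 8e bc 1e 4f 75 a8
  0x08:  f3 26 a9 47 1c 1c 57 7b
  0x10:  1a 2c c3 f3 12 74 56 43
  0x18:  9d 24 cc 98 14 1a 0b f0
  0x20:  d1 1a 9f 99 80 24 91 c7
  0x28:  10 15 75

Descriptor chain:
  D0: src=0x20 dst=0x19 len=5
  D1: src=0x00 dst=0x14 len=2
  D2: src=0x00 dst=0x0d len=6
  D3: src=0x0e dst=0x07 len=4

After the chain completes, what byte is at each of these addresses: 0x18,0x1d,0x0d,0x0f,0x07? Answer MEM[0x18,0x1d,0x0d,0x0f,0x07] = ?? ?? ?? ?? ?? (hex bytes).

MEM[0x18,0x1d,0x0d,0x0f,0x07] = 9d 80 7d 8e a9

D0: mem[0x19..0x1d] <- [d1 1a 9f 99 80]
D1: mem[0x14..0x15] <- [7d a9]
D2: mem[0x0d..0x12] <- [7d a9 8e bc 1e 4f]
D3: mem[0x07..0x0a] <- [a9 8e bc 1e]
query mem[0x18]=0x9d, mem[0x1d]=0x80, mem[0x0d]=0x7d, mem[0x0f]=0x8e, mem[0x07]=0xa9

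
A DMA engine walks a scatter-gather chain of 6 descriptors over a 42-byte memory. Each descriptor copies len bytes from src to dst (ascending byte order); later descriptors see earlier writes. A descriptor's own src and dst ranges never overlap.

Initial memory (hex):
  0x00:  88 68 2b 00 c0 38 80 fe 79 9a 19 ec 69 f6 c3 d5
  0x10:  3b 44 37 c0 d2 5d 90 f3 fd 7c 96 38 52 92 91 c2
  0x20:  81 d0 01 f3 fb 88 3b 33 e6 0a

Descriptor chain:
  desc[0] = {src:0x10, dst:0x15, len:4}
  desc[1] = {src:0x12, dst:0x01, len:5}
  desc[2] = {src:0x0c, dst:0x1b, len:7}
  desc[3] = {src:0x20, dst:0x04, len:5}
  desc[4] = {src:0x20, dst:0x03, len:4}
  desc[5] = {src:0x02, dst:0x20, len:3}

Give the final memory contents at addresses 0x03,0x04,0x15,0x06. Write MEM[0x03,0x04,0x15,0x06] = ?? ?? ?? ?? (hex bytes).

[0] 0x10->0x15 len=4 : 3b 44 37 c0
[1] 0x12->0x01 len=5 : 37 c0 d2 3b 44
[2] 0x0c->0x1b len=7 : 69 f6 c3 d5 3b 44 37
[3] 0x20->0x04 len=5 : 44 37 01 f3 fb
[4] 0x20->0x03 len=4 : 44 37 01 f3
[5] 0x02->0x20 len=3 : c0 44 37
query mem[0x03]=0x44, mem[0x04]=0x37, mem[0x15]=0x3b, mem[0x06]=0xf3

MEM[0x03,0x04,0x15,0x06] = 44 37 3b f3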